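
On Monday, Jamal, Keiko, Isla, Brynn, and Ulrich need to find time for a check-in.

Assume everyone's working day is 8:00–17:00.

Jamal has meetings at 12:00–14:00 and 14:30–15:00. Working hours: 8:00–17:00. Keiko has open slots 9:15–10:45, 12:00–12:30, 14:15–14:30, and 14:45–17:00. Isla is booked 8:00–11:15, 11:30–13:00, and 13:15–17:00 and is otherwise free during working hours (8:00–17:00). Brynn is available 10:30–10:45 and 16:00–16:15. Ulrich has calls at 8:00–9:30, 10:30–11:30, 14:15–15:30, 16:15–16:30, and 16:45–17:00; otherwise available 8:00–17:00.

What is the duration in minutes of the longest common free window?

Jamal free within 08:00–17:00: 08:00–12:00, 14:00–14:30, 15:00–17:00.
Isla free within 08:00–17:00: 11:15–11:30, 13:00–13:15.
Ulrich free within 08:00–17:00: 09:30–10:30, 11:30–14:15, 15:30–16:15, 16:30–16:45.
Jamal ∩ Keiko: 09:15–10:45, 14:15–14:30, 15:00–17:00.
Jamal ∩ Keiko ∩ Isla: (none).
Jamal ∩ Keiko ∩ Isla ∩ Brynn: (none).
Jamal ∩ Keiko ∩ Isla ∩ Brynn ∩ Ulrich: (none).
No common window.

0 minutes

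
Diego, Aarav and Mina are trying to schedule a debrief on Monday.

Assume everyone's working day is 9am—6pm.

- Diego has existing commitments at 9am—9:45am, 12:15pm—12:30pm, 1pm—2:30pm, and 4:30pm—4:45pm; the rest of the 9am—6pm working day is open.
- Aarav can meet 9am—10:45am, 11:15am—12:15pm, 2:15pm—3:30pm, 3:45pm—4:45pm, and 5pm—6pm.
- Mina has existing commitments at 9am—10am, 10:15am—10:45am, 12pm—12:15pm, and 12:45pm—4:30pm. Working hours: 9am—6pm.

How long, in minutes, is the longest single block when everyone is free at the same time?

60 minutes

Diego free within 09:00–18:00: 09:45–12:15, 12:30–13:00, 14:30–16:30, 16:45–18:00.
Mina free within 09:00–18:00: 10:00–10:15, 10:45–12:00, 12:15–12:45, 16:30–18:00.
Diego ∩ Aarav: 09:45–10:45, 11:15–12:15, 14:30–15:30, 15:45–16:30, 17:00–18:00.
Diego ∩ Aarav ∩ Mina: 10:00–10:15, 11:15–12:00, 17:00–18:00.
Common window lengths: 15, 45, 60 min; longest is 60.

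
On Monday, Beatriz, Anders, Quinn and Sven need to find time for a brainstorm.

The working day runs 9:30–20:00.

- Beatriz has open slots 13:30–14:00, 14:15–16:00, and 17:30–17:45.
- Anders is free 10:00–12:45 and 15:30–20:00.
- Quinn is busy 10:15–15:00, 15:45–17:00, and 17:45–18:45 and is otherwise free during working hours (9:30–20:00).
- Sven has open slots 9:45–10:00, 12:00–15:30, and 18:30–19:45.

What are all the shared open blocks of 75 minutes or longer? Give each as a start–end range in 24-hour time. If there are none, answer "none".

Quinn free within 09:30–20:00: 09:30–10:15, 15:00–15:45, 17:00–17:45, 18:45–20:00.
Beatriz ∩ Anders: 15:30–16:00, 17:30–17:45.
Beatriz ∩ Anders ∩ Quinn: 15:30–15:45, 17:30–17:45.
Beatriz ∩ Anders ∩ Quinn ∩ Sven: (none).
Windows ≥ 75 min: (none).

none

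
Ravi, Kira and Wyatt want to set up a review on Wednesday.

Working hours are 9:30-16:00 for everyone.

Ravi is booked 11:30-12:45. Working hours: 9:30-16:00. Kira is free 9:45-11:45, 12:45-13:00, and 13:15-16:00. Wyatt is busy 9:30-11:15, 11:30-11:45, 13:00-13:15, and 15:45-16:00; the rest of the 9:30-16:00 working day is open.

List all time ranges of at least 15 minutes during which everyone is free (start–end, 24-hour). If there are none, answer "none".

Ravi free within 09:30–16:00: 09:30–11:30, 12:45–16:00.
Wyatt free within 09:30–16:00: 11:15–11:30, 11:45–13:00, 13:15–15:45.
Ravi ∩ Kira: 09:45–11:30, 12:45–13:00, 13:15–16:00.
Ravi ∩ Kira ∩ Wyatt: 11:15–11:30, 12:45–13:00, 13:15–15:45.
Windows ≥ 15 min: 11:15–11:30, 12:45–13:00, 13:15–15:45.

11:15–11:30, 12:45–13:00, 13:15–15:45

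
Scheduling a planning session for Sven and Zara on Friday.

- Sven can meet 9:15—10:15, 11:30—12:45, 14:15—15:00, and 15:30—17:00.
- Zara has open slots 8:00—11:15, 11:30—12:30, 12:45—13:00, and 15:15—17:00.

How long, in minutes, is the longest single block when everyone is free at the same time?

Sven ∩ Zara: 09:15–10:15, 11:30–12:30, 15:30–17:00.
Common window lengths: 60, 60, 90 min; longest is 90.

90 minutes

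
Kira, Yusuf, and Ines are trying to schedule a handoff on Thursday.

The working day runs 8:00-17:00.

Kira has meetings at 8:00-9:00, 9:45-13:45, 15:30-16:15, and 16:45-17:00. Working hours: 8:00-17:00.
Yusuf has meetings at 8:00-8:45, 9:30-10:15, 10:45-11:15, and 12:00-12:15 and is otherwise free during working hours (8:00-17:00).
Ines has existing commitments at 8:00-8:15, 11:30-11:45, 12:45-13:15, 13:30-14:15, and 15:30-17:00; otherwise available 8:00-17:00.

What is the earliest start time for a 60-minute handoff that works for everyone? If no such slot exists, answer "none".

14:15

Kira free within 08:00–17:00: 09:00–09:45, 13:45–15:30, 16:15–16:45.
Yusuf free within 08:00–17:00: 08:45–09:30, 10:15–10:45, 11:15–12:00, 12:15–17:00.
Ines free within 08:00–17:00: 08:15–11:30, 11:45–12:45, 13:15–13:30, 14:15–15:30.
Kira ∩ Yusuf: 09:00–09:30, 13:45–15:30, 16:15–16:45.
Kira ∩ Yusuf ∩ Ines: 09:00–09:30, 14:15–15:30.
Windows ≥ 60 min: 14:15–15:30.
Earliest such window starts at 14:15.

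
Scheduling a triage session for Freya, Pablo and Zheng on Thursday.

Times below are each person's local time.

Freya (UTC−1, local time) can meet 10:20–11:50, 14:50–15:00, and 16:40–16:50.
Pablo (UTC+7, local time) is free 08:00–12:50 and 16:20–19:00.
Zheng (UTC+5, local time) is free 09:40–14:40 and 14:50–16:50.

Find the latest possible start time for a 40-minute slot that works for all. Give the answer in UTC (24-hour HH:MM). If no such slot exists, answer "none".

none

Freya → UTC: 11:20–12:50, 15:50–16:00, 17:40–17:50.
Pablo → UTC: 01:00–05:50, 09:20–12:00.
Zheng → UTC: 04:40–09:40, 09:50–11:50.
Freya ∩ Pablo: 11:20–12:00.
Freya ∩ Pablo ∩ Zheng: 11:20–11:50.
Windows ≥ 40 min: (none).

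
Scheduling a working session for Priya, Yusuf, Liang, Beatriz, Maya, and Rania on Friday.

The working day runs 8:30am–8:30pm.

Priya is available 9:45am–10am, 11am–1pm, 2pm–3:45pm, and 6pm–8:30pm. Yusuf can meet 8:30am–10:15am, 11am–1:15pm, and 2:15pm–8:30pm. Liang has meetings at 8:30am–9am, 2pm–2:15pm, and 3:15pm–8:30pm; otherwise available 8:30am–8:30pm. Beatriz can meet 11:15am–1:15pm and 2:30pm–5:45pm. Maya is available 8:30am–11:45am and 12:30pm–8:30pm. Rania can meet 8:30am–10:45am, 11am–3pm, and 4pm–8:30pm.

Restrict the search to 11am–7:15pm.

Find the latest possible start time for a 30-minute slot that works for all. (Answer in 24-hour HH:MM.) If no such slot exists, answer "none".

14:30

Liang free within 08:30–20:30: 09:00–14:00, 14:15–15:15.
Priya ∩ Yusuf: 09:45–10:00, 11:00–13:00, 14:15–15:45, 18:00–20:30.
Priya ∩ Yusuf ∩ Liang: 09:45–10:00, 11:00–13:00, 14:15–15:15.
Priya ∩ Yusuf ∩ Liang ∩ Beatriz: 11:15–13:00, 14:30–15:15.
Priya ∩ Yusuf ∩ Liang ∩ Beatriz ∩ Maya: 11:15–11:45, 12:30–13:00, 14:30–15:15.
Priya ∩ Yusuf ∩ Liang ∩ Beatriz ∩ Maya ∩ Rania: 11:15–11:45, 12:30–13:00, 14:30–15:00.
Restricted to 11:00–19:15: 11:15–11:45, 12:30–13:00, 14:30–15:00.
Windows ≥ 30 min: 11:15–11:45, 12:30–13:00, 14:30–15:00.
Latest start in the last window 14:30–15:00 is 15:00 − 30 min = 14:30.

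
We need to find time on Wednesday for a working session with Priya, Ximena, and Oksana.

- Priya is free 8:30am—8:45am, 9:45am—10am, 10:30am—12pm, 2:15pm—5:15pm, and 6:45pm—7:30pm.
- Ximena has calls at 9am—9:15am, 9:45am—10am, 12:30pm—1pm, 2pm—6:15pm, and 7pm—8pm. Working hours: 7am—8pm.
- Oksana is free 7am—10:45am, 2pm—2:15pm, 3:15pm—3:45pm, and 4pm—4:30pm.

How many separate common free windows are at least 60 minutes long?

Ximena free within 07:00–20:00: 07:00–09:00, 09:15–09:45, 10:00–12:30, 13:00–14:00, 18:15–19:00.
Priya ∩ Ximena: 08:30–08:45, 10:30–12:00, 18:45–19:00.
Priya ∩ Ximena ∩ Oksana: 08:30–08:45, 10:30–10:45.
Windows ≥ 60 min: (none).
That's 0 windows.

0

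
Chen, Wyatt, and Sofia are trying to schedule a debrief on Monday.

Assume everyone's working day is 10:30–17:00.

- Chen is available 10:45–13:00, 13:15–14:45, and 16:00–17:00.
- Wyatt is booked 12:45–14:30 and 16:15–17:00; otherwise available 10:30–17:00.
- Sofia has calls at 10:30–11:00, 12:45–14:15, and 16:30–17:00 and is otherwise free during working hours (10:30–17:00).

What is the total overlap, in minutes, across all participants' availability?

Wyatt free within 10:30–17:00: 10:30–12:45, 14:30–16:15.
Sofia free within 10:30–17:00: 11:00–12:45, 14:15–16:30.
Chen ∩ Wyatt: 10:45–12:45, 14:30–14:45, 16:00–16:15.
Chen ∩ Wyatt ∩ Sofia: 11:00–12:45, 14:30–14:45, 16:00–16:15.
Total common minutes: 105 + 15 + 15 = 135.

135 minutes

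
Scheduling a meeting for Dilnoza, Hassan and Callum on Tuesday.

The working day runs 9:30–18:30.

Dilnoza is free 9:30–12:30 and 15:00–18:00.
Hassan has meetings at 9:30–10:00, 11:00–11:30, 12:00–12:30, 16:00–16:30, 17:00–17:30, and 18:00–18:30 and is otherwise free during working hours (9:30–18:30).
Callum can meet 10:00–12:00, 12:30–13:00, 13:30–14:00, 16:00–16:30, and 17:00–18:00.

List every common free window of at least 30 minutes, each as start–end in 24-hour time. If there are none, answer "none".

10:00–11:00, 11:30–12:00, 17:30–18:00

Hassan free within 09:30–18:30: 10:00–11:00, 11:30–12:00, 12:30–16:00, 16:30–17:00, 17:30–18:00.
Dilnoza ∩ Hassan: 10:00–11:00, 11:30–12:00, 15:00–16:00, 16:30–17:00, 17:30–18:00.
Dilnoza ∩ Hassan ∩ Callum: 10:00–11:00, 11:30–12:00, 17:30–18:00.
Windows ≥ 30 min: 10:00–11:00, 11:30–12:00, 17:30–18:00.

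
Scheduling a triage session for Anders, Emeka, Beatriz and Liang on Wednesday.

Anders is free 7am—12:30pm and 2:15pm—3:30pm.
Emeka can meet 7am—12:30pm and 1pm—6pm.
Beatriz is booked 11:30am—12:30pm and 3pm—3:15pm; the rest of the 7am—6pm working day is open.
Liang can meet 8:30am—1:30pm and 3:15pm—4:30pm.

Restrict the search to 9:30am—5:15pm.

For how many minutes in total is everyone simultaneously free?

Beatriz free within 07:00–18:00: 07:00–11:30, 12:30–15:00, 15:15–18:00.
Anders ∩ Emeka: 07:00–12:30, 14:15–15:30.
Anders ∩ Emeka ∩ Beatriz: 07:00–11:30, 14:15–15:00, 15:15–15:30.
Anders ∩ Emeka ∩ Beatriz ∩ Liang: 08:30–11:30, 15:15–15:30.
Restricted to 09:30–17:15: 09:30–11:30, 15:15–15:30.
Total common minutes: 120 + 15 = 135.

135 minutes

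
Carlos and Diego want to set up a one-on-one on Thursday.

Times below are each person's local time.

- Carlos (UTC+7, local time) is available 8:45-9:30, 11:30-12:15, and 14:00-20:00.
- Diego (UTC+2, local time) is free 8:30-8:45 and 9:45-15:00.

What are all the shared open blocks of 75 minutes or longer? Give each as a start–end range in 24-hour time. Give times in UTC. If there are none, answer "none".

07:45–13:00

Carlos → UTC: 01:45–02:30, 04:30–05:15, 07:00–13:00.
Diego → UTC: 06:30–06:45, 07:45–13:00.
Carlos ∩ Diego: 07:45–13:00.
Windows ≥ 75 min: 07:45–13:00.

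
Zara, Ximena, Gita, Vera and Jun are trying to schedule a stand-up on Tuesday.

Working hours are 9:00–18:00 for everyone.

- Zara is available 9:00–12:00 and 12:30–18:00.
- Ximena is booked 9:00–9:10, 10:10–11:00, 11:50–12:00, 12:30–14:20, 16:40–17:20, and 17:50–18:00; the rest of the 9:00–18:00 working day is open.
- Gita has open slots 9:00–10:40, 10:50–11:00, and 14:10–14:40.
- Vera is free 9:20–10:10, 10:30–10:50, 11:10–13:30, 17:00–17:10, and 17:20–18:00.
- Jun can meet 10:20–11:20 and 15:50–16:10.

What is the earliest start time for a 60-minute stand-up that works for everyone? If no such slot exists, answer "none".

Ximena free within 09:00–18:00: 09:10–10:10, 11:00–11:50, 12:00–12:30, 14:20–16:40, 17:20–17:50.
Zara ∩ Ximena: 09:10–10:10, 11:00–11:50, 14:20–16:40, 17:20–17:50.
Zara ∩ Ximena ∩ Gita: 09:10–10:10, 14:20–14:40.
Zara ∩ Ximena ∩ Gita ∩ Vera: 09:20–10:10.
Zara ∩ Ximena ∩ Gita ∩ Vera ∩ Jun: (none).
Windows ≥ 60 min: (none).

none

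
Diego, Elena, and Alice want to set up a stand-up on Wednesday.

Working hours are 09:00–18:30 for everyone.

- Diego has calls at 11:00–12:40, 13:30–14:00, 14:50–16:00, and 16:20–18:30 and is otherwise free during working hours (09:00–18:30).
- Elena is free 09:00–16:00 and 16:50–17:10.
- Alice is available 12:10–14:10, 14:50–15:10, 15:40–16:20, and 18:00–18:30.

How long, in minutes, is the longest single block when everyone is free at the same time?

50 minutes

Diego free within 09:00–18:30: 09:00–11:00, 12:40–13:30, 14:00–14:50, 16:00–16:20.
Diego ∩ Elena: 09:00–11:00, 12:40–13:30, 14:00–14:50.
Diego ∩ Elena ∩ Alice: 12:40–13:30, 14:00–14:10.
Common window lengths: 50, 10 min; longest is 50.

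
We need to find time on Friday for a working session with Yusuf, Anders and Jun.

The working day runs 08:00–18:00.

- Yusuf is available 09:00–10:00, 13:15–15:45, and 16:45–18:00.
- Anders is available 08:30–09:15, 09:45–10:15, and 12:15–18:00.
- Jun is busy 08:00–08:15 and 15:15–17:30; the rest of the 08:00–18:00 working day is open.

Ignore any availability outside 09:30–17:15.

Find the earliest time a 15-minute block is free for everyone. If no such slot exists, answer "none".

Jun free within 08:00–18:00: 08:15–15:15, 17:30–18:00.
Yusuf ∩ Anders: 09:00–09:15, 09:45–10:00, 13:15–15:45, 16:45–18:00.
Yusuf ∩ Anders ∩ Jun: 09:00–09:15, 09:45–10:00, 13:15–15:15, 17:30–18:00.
Restricted to 09:30–17:15: 09:45–10:00, 13:15–15:15.
Windows ≥ 15 min: 09:45–10:00, 13:15–15:15.
Earliest such window starts at 09:45.

09:45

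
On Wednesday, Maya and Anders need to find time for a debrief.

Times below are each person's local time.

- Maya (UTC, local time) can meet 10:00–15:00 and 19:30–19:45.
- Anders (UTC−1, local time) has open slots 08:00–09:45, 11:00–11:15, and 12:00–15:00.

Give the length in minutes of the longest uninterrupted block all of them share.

120 minutes

Maya → UTC: 10:00–15:00, 19:30–19:45.
Anders → UTC: 09:00–10:45, 12:00–12:15, 13:00–16:00.
Maya ∩ Anders: 10:00–10:45, 12:00–12:15, 13:00–15:00.
Common window lengths: 45, 15, 120 min; longest is 120.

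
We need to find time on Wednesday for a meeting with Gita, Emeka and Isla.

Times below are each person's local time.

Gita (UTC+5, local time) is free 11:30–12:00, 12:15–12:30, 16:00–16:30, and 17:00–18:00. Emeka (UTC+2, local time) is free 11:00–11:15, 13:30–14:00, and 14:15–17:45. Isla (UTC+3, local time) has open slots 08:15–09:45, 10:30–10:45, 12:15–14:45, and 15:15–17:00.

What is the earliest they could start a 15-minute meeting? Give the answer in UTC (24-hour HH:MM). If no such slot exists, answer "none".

Gita → UTC: 06:30–07:00, 07:15–07:30, 11:00–11:30, 12:00–13:00.
Emeka → UTC: 09:00–09:15, 11:30–12:00, 12:15–15:45.
Isla → UTC: 05:15–06:45, 07:30–07:45, 09:15–11:45, 12:15–14:00.
Gita ∩ Emeka: 12:15–13:00.
Gita ∩ Emeka ∩ Isla: 12:15–13:00.
Windows ≥ 15 min: 12:15–13:00.
Earliest such window starts at 12:15.

12:15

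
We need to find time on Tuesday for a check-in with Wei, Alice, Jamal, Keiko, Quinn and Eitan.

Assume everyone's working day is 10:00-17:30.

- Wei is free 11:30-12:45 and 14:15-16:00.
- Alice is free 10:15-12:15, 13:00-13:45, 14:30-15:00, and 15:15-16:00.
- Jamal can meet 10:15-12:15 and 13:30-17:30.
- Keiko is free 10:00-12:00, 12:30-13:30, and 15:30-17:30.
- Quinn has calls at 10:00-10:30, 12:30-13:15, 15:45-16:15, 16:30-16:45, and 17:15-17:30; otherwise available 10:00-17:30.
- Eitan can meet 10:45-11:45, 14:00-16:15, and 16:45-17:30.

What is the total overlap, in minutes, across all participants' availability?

30 minutes

Quinn free within 10:00–17:30: 10:30–12:30, 13:15–15:45, 16:15–16:30, 16:45–17:15.
Wei ∩ Alice: 11:30–12:15, 14:30–15:00, 15:15–16:00.
Wei ∩ Alice ∩ Jamal: 11:30–12:15, 14:30–15:00, 15:15–16:00.
Wei ∩ Alice ∩ Jamal ∩ Keiko: 11:30–12:00, 15:30–16:00.
Wei ∩ Alice ∩ Jamal ∩ Keiko ∩ Quinn: 11:30–12:00, 15:30–15:45.
Wei ∩ Alice ∩ Jamal ∩ Keiko ∩ Quinn ∩ Eitan: 11:30–11:45, 15:30–15:45.
Total common minutes: 15 + 15 = 30.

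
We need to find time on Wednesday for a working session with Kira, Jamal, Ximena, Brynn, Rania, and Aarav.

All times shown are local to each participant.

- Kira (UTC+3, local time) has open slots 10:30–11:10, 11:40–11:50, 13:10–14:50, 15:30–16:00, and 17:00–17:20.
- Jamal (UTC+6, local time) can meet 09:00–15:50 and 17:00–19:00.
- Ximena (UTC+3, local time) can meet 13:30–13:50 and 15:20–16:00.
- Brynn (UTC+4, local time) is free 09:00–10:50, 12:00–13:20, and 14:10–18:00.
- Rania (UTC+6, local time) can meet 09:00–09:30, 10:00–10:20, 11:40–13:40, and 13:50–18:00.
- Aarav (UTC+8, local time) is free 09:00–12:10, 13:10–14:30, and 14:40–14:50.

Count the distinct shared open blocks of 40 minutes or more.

0

Kira → UTC: 07:30–08:10, 08:40–08:50, 10:10–11:50, 12:30–13:00, 14:00–14:20.
Jamal → UTC: 03:00–09:50, 11:00–13:00.
Ximena → UTC: 10:30–10:50, 12:20–13:00.
Brynn → UTC: 05:00–06:50, 08:00–09:20, 10:10–14:00.
Rania → UTC: 03:00–03:30, 04:00–04:20, 05:40–07:40, 07:50–12:00.
Aarav → UTC: 01:00–04:10, 05:10–06:30, 06:40–06:50.
Kira ∩ Jamal: 07:30–08:10, 08:40–08:50, 11:00–11:50, 12:30–13:00.
Kira ∩ Jamal ∩ Ximena: 12:30–13:00.
Kira ∩ Jamal ∩ Ximena ∩ Brynn: 12:30–13:00.
Kira ∩ Jamal ∩ Ximena ∩ Brynn ∩ Rania: (none).
Kira ∩ Jamal ∩ Ximena ∩ Brynn ∩ Rania ∩ Aarav: (none).
Windows ≥ 40 min: (none).
That's 0 windows.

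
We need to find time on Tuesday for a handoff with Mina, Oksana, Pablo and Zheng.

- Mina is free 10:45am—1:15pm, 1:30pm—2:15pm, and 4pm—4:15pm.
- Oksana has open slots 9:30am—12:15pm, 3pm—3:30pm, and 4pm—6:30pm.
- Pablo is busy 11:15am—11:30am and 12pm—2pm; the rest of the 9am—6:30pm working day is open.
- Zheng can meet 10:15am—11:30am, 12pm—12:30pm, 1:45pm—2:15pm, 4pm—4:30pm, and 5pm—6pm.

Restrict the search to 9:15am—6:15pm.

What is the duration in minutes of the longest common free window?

Pablo free within 09:00–18:30: 09:00–11:15, 11:30–12:00, 14:00–18:30.
Mina ∩ Oksana: 10:45–12:15, 16:00–16:15.
Mina ∩ Oksana ∩ Pablo: 10:45–11:15, 11:30–12:00, 16:00–16:15.
Mina ∩ Oksana ∩ Pablo ∩ Zheng: 10:45–11:15, 16:00–16:15.
Restricted to 09:15–18:15: 10:45–11:15, 16:00–16:15.
Common window lengths: 30, 15 min; longest is 30.

30 minutes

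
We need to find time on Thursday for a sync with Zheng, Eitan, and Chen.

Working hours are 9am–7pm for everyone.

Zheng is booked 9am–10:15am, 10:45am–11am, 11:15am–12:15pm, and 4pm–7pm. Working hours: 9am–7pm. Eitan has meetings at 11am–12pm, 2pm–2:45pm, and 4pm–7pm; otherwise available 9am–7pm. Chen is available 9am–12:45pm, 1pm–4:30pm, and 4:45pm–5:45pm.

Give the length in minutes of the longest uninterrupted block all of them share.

Zheng free within 09:00–19:00: 10:15–10:45, 11:00–11:15, 12:15–16:00.
Eitan free within 09:00–19:00: 09:00–11:00, 12:00–14:00, 14:45–16:00.
Zheng ∩ Eitan: 10:15–10:45, 12:15–14:00, 14:45–16:00.
Zheng ∩ Eitan ∩ Chen: 10:15–10:45, 12:15–12:45, 13:00–14:00, 14:45–16:00.
Common window lengths: 30, 30, 60, 75 min; longest is 75.

75 minutes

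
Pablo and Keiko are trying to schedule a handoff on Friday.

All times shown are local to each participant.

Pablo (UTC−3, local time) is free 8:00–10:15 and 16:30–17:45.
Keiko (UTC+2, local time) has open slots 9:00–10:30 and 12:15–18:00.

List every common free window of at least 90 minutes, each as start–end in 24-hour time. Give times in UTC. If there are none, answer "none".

11:00–13:15

Pablo → UTC: 11:00–13:15, 19:30–20:45.
Keiko → UTC: 07:00–08:30, 10:15–16:00.
Pablo ∩ Keiko: 11:00–13:15.
Windows ≥ 90 min: 11:00–13:15.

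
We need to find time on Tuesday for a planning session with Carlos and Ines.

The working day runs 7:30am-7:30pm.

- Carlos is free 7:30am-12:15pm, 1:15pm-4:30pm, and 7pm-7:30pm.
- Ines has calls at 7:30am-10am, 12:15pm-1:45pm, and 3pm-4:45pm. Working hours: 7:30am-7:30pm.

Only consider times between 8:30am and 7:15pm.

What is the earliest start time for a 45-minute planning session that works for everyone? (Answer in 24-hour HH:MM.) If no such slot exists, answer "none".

Ines free within 07:30–19:30: 10:00–12:15, 13:45–15:00, 16:45–19:30.
Carlos ∩ Ines: 10:00–12:15, 13:45–15:00, 19:00–19:30.
Restricted to 08:30–19:15: 10:00–12:15, 13:45–15:00, 19:00–19:15.
Windows ≥ 45 min: 10:00–12:15, 13:45–15:00.
Earliest such window starts at 10:00.

10:00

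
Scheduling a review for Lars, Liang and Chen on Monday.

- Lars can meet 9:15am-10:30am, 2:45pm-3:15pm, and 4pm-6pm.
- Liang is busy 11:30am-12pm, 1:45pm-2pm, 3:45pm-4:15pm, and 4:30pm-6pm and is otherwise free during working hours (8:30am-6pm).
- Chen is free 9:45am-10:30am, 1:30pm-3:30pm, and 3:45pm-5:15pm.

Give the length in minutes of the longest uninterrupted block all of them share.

Liang free within 08:30–18:00: 08:30–11:30, 12:00–13:45, 14:00–15:45, 16:15–16:30.
Lars ∩ Liang: 09:15–10:30, 14:45–15:15, 16:15–16:30.
Lars ∩ Liang ∩ Chen: 09:45–10:30, 14:45–15:15, 16:15–16:30.
Common window lengths: 45, 30, 15 min; longest is 45.

45 minutes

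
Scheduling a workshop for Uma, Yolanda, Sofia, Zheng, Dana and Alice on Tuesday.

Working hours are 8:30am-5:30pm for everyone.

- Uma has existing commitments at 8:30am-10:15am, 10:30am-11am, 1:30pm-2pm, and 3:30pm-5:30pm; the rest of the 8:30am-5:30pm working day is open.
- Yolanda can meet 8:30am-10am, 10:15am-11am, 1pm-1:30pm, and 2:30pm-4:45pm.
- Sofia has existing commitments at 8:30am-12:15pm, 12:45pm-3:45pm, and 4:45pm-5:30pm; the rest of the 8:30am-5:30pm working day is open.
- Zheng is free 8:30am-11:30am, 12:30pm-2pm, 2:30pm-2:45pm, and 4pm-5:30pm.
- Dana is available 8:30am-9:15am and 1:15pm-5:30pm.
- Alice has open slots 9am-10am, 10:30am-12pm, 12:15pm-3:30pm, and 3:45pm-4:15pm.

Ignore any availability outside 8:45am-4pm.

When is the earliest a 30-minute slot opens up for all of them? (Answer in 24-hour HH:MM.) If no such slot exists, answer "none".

none

Uma free within 08:30–17:30: 10:15–10:30, 11:00–13:30, 14:00–15:30.
Sofia free within 08:30–17:30: 12:15–12:45, 15:45–16:45.
Uma ∩ Yolanda: 10:15–10:30, 13:00–13:30, 14:30–15:30.
Uma ∩ Yolanda ∩ Sofia: (none).
Uma ∩ Yolanda ∩ Sofia ∩ Zheng: (none).
Uma ∩ Yolanda ∩ Sofia ∩ Zheng ∩ Dana: (none).
Uma ∩ Yolanda ∩ Sofia ∩ Zheng ∩ Dana ∩ Alice: (none).
Restricted to 08:45–16:00: (none).
Windows ≥ 30 min: (none).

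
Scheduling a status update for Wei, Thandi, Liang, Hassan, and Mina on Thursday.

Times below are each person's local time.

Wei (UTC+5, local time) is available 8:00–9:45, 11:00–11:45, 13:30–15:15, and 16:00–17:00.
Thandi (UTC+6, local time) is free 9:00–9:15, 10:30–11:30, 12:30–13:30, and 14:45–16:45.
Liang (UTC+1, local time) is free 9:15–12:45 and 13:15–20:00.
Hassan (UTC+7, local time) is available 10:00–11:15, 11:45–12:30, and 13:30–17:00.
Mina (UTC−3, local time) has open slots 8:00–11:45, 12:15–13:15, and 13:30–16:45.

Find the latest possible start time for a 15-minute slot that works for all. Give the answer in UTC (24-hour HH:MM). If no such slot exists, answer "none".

Wei → UTC: 03:00–04:45, 06:00–06:45, 08:30–10:15, 11:00–12:00.
Thandi → UTC: 03:00–03:15, 04:30–05:30, 06:30–07:30, 08:45–10:45.
Liang → UTC: 08:15–11:45, 12:15–19:00.
Hassan → UTC: 03:00–04:15, 04:45–05:30, 06:30–10:00.
Mina → UTC: 11:00–14:45, 15:15–16:15, 16:30–19:45.
Wei ∩ Thandi: 03:00–03:15, 04:30–04:45, 06:30–06:45, 08:45–10:15.
Wei ∩ Thandi ∩ Liang: 08:45–10:15.
Wei ∩ Thandi ∩ Liang ∩ Hassan: 08:45–10:00.
Wei ∩ Thandi ∩ Liang ∩ Hassan ∩ Mina: (none).
Windows ≥ 15 min: (none).

none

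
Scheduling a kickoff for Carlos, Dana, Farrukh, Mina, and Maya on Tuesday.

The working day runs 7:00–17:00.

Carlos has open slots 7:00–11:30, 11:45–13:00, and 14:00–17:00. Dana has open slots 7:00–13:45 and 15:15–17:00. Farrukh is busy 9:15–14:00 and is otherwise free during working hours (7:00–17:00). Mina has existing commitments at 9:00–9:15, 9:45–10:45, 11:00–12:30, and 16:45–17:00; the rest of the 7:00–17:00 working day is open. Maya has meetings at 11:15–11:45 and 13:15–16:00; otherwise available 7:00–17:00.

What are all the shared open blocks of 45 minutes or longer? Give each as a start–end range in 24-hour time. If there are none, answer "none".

07:00–09:00, 16:00–16:45

Farrukh free within 07:00–17:00: 07:00–09:15, 14:00–17:00.
Mina free within 07:00–17:00: 07:00–09:00, 09:15–09:45, 10:45–11:00, 12:30–16:45.
Maya free within 07:00–17:00: 07:00–11:15, 11:45–13:15, 16:00–17:00.
Carlos ∩ Dana: 07:00–11:30, 11:45–13:00, 15:15–17:00.
Carlos ∩ Dana ∩ Farrukh: 07:00–09:15, 15:15–17:00.
Carlos ∩ Dana ∩ Farrukh ∩ Mina: 07:00–09:00, 15:15–16:45.
Carlos ∩ Dana ∩ Farrukh ∩ Mina ∩ Maya: 07:00–09:00, 16:00–16:45.
Windows ≥ 45 min: 07:00–09:00, 16:00–16:45.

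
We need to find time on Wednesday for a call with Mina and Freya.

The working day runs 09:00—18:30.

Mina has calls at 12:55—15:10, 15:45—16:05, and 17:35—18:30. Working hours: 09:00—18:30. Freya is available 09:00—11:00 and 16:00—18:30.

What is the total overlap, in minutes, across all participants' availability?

210 minutes

Mina free within 09:00–18:30: 09:00–12:55, 15:10–15:45, 16:05–17:35.
Mina ∩ Freya: 09:00–11:00, 16:05–17:35.
Total common minutes: 120 + 90 = 210.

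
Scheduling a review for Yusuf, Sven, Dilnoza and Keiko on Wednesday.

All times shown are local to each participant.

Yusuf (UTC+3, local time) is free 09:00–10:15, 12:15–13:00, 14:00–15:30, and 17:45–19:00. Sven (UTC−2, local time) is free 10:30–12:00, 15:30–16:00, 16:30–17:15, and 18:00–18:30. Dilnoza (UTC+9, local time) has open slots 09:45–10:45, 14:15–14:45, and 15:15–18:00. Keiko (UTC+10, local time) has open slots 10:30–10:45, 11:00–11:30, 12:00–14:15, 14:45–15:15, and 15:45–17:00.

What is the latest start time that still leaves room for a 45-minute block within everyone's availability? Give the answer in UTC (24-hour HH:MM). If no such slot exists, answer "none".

none

Yusuf → UTC: 06:00–07:15, 09:15–10:00, 11:00–12:30, 14:45–16:00.
Sven → UTC: 12:30–14:00, 17:30–18:00, 18:30–19:15, 20:00–20:30.
Dilnoza → UTC: 00:45–01:45, 05:15–05:45, 06:15–09:00.
Keiko → UTC: 00:30–00:45, 01:00–01:30, 02:00–04:15, 04:45–05:15, 05:45–07:00.
Yusuf ∩ Sven: (none).
Yusuf ∩ Sven ∩ Dilnoza: (none).
Yusuf ∩ Sven ∩ Dilnoza ∩ Keiko: (none).
Windows ≥ 45 min: (none).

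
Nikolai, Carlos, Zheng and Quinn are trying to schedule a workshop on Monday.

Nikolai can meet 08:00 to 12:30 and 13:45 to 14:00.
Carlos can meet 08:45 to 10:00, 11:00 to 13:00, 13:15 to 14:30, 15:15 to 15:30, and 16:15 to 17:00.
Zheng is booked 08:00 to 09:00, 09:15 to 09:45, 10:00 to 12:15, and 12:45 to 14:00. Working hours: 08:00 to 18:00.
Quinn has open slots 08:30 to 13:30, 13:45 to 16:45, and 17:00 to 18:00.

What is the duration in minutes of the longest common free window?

15 minutes

Zheng free within 08:00–18:00: 09:00–09:15, 09:45–10:00, 12:15–12:45, 14:00–18:00.
Nikolai ∩ Carlos: 08:45–10:00, 11:00–12:30, 13:45–14:00.
Nikolai ∩ Carlos ∩ Zheng: 09:00–09:15, 09:45–10:00, 12:15–12:30.
Nikolai ∩ Carlos ∩ Zheng ∩ Quinn: 09:00–09:15, 09:45–10:00, 12:15–12:30.
Common window lengths: 15, 15, 15 min; longest is 15.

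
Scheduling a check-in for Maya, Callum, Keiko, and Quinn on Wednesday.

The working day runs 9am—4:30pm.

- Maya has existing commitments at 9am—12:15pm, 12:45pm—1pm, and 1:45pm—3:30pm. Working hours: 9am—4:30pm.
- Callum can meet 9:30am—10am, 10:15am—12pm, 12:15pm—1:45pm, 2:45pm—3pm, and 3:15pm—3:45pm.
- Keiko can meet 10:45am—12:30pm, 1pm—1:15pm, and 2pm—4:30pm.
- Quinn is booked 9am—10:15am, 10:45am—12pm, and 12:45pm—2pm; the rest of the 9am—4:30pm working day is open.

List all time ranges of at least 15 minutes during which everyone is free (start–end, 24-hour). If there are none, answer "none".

12:15–12:30, 15:30–15:45

Maya free within 09:00–16:30: 12:15–12:45, 13:00–13:45, 15:30–16:30.
Quinn free within 09:00–16:30: 10:15–10:45, 12:00–12:45, 14:00–16:30.
Maya ∩ Callum: 12:15–12:45, 13:00–13:45, 15:30–15:45.
Maya ∩ Callum ∩ Keiko: 12:15–12:30, 13:00–13:15, 15:30–15:45.
Maya ∩ Callum ∩ Keiko ∩ Quinn: 12:15–12:30, 15:30–15:45.
Windows ≥ 15 min: 12:15–12:30, 15:30–15:45.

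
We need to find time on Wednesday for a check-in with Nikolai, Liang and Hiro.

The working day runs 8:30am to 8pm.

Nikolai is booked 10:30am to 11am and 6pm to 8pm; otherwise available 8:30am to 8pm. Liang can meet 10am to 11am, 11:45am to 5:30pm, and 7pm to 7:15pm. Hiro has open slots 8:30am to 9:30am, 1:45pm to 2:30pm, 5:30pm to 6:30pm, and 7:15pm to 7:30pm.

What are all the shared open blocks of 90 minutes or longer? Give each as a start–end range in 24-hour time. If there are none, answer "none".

none

Nikolai free within 08:30–20:00: 08:30–10:30, 11:00–18:00.
Nikolai ∩ Liang: 10:00–10:30, 11:45–17:30.
Nikolai ∩ Liang ∩ Hiro: 13:45–14:30.
Windows ≥ 90 min: (none).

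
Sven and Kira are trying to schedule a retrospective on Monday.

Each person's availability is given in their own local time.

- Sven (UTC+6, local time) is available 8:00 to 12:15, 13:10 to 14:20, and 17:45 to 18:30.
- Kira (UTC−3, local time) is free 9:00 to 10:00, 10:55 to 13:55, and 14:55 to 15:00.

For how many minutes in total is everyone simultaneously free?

30 minutes

Sven → UTC: 02:00–06:15, 07:10–08:20, 11:45–12:30.
Kira → UTC: 12:00–13:00, 13:55–16:55, 17:55–18:00.
Sven ∩ Kira: 12:00–12:30.
Total common minutes: 30.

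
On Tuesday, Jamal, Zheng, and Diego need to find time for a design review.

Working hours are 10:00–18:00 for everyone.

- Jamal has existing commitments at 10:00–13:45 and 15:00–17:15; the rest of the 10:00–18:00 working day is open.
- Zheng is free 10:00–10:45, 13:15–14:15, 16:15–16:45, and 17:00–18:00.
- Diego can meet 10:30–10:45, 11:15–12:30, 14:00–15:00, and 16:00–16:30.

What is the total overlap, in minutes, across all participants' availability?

Jamal free within 10:00–18:00: 13:45–15:00, 17:15–18:00.
Jamal ∩ Zheng: 13:45–14:15, 17:15–18:00.
Jamal ∩ Zheng ∩ Diego: 14:00–14:15.
Total common minutes: 15.

15 minutes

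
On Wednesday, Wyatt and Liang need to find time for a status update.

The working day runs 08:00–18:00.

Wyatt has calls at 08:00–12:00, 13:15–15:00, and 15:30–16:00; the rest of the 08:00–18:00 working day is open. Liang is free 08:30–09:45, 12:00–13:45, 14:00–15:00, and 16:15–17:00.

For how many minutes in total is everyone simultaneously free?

Wyatt free within 08:00–18:00: 12:00–13:15, 15:00–15:30, 16:00–18:00.
Wyatt ∩ Liang: 12:00–13:15, 16:15–17:00.
Total common minutes: 75 + 45 = 120.

120 minutes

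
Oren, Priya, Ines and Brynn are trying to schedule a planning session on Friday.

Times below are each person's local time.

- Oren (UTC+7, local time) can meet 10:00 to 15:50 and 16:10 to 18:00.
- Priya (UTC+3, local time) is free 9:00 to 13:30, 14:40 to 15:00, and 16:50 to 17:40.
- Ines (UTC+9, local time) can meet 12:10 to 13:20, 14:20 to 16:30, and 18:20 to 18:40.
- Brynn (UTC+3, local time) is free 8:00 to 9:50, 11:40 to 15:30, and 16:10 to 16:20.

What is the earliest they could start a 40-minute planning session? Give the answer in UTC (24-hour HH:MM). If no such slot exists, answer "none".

Oren → UTC: 03:00–08:50, 09:10–11:00.
Priya → UTC: 06:00–10:30, 11:40–12:00, 13:50–14:40.
Ines → UTC: 03:10–04:20, 05:20–07:30, 09:20–09:40.
Brynn → UTC: 05:00–06:50, 08:40–12:30, 13:10–13:20.
Oren ∩ Priya: 06:00–08:50, 09:10–10:30.
Oren ∩ Priya ∩ Ines: 06:00–07:30, 09:20–09:40.
Oren ∩ Priya ∩ Ines ∩ Brynn: 06:00–06:50, 09:20–09:40.
Windows ≥ 40 min: 06:00–06:50.
Earliest such window starts at 06:00.

06:00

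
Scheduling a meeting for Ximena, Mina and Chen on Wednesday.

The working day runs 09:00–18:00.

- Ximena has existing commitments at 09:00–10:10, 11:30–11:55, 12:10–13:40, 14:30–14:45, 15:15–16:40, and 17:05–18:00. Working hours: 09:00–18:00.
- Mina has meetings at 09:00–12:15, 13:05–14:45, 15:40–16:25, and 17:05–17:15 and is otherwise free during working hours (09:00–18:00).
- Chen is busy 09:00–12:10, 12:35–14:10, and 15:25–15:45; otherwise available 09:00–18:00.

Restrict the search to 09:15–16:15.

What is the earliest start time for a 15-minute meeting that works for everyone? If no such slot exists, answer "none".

14:45

Ximena free within 09:00–18:00: 10:10–11:30, 11:55–12:10, 13:40–14:30, 14:45–15:15, 16:40–17:05.
Mina free within 09:00–18:00: 12:15–13:05, 14:45–15:40, 16:25–17:05, 17:15–18:00.
Chen free within 09:00–18:00: 12:10–12:35, 14:10–15:25, 15:45–18:00.
Ximena ∩ Mina: 14:45–15:15, 16:40–17:05.
Ximena ∩ Mina ∩ Chen: 14:45–15:15, 16:40–17:05.
Restricted to 09:15–16:15: 14:45–15:15.
Windows ≥ 15 min: 14:45–15:15.
Earliest such window starts at 14:45.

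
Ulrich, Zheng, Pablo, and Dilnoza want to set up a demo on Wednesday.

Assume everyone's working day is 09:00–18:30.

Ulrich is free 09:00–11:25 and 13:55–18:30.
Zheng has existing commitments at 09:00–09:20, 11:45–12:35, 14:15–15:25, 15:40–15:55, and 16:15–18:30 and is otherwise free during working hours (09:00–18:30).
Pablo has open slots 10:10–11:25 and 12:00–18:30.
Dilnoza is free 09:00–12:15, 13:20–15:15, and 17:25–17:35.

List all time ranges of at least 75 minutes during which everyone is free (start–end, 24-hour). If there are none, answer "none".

10:10–11:25

Zheng free within 09:00–18:30: 09:20–11:45, 12:35–14:15, 15:25–15:40, 15:55–16:15.
Ulrich ∩ Zheng: 09:20–11:25, 13:55–14:15, 15:25–15:40, 15:55–16:15.
Ulrich ∩ Zheng ∩ Pablo: 10:10–11:25, 13:55–14:15, 15:25–15:40, 15:55–16:15.
Ulrich ∩ Zheng ∩ Pablo ∩ Dilnoza: 10:10–11:25, 13:55–14:15.
Windows ≥ 75 min: 10:10–11:25.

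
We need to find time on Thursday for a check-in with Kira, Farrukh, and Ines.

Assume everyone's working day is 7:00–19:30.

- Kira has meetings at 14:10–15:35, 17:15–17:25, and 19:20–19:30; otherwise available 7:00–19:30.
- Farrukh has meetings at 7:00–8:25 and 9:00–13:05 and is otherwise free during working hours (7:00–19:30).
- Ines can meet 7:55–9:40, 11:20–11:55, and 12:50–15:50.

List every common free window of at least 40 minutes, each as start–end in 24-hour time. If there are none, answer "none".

Kira free within 07:00–19:30: 07:00–14:10, 15:35–17:15, 17:25–19:20.
Farrukh free within 07:00–19:30: 08:25–09:00, 13:05–19:30.
Kira ∩ Farrukh: 08:25–09:00, 13:05–14:10, 15:35–17:15, 17:25–19:20.
Kira ∩ Farrukh ∩ Ines: 08:25–09:00, 13:05–14:10, 15:35–15:50.
Windows ≥ 40 min: 13:05–14:10.

13:05–14:10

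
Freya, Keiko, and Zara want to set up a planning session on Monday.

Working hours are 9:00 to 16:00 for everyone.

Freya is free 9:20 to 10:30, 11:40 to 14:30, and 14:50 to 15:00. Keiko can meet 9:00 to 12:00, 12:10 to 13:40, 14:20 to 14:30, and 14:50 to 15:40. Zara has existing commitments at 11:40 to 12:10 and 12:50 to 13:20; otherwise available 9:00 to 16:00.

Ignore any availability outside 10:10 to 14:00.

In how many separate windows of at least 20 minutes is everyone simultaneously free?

Zara free within 09:00–16:00: 09:00–11:40, 12:10–12:50, 13:20–16:00.
Freya ∩ Keiko: 09:20–10:30, 11:40–12:00, 12:10–13:40, 14:20–14:30, 14:50–15:00.
Freya ∩ Keiko ∩ Zara: 09:20–10:30, 12:10–12:50, 13:20–13:40, 14:20–14:30, 14:50–15:00.
Restricted to 10:10–14:00: 10:10–10:30, 12:10–12:50, 13:20–13:40.
Windows ≥ 20 min: 10:10–10:30, 12:10–12:50, 13:20–13:40.
That's 3 windows.

3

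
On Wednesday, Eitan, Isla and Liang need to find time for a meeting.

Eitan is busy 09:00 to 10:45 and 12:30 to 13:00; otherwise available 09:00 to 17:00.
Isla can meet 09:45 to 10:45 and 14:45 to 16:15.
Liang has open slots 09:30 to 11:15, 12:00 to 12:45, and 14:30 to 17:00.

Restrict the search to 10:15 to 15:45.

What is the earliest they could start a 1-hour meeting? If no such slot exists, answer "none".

14:45

Eitan free within 09:00–17:00: 10:45–12:30, 13:00–17:00.
Eitan ∩ Isla: 14:45–16:15.
Eitan ∩ Isla ∩ Liang: 14:45–16:15.
Restricted to 10:15–15:45: 14:45–15:45.
Windows ≥ 60 min: 14:45–15:45.
Earliest such window starts at 14:45.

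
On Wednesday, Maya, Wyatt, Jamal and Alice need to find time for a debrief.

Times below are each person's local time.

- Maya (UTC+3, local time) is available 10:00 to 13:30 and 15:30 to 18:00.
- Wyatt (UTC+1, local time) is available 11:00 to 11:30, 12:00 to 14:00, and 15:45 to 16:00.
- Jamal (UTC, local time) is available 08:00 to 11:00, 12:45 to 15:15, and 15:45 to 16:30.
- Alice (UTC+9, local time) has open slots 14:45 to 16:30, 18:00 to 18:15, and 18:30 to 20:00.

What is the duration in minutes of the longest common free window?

30 minutes

Maya → UTC: 07:00–10:30, 12:30–15:00.
Wyatt → UTC: 10:00–10:30, 11:00–13:00, 14:45–15:00.
Jamal → UTC: 08:00–11:00, 12:45–15:15, 15:45–16:30.
Alice → UTC: 05:45–07:30, 09:00–09:15, 09:30–11:00.
Maya ∩ Wyatt: 10:00–10:30, 12:30–13:00, 14:45–15:00.
Maya ∩ Wyatt ∩ Jamal: 10:00–10:30, 12:45–13:00, 14:45–15:00.
Maya ∩ Wyatt ∩ Jamal ∩ Alice: 10:00–10:30.
Single common window of 30 minutes.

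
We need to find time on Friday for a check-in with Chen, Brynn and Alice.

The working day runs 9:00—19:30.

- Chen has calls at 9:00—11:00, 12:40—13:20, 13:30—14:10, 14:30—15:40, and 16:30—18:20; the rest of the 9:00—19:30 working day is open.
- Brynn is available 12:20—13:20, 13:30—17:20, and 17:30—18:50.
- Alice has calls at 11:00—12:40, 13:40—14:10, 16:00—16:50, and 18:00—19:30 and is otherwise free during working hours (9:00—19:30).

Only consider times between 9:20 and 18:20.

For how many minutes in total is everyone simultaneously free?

Chen free within 09:00–19:30: 11:00–12:40, 13:20–13:30, 14:10–14:30, 15:40–16:30, 18:20–19:30.
Alice free within 09:00–19:30: 09:00–11:00, 12:40–13:40, 14:10–16:00, 16:50–18:00.
Chen ∩ Brynn: 12:20–12:40, 14:10–14:30, 15:40–16:30, 18:20–18:50.
Chen ∩ Brynn ∩ Alice: 14:10–14:30, 15:40–16:00.
Restricted to 09:20–18:20: 14:10–14:30, 15:40–16:00.
Total common minutes: 20 + 20 = 40.

40 minutes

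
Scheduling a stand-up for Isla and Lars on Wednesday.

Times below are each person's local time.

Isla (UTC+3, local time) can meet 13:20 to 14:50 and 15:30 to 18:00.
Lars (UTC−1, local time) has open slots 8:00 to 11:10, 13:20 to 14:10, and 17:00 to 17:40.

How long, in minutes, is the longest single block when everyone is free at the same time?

90 minutes

Isla → UTC: 10:20–11:50, 12:30–15:00.
Lars → UTC: 09:00–12:10, 14:20–15:10, 18:00–18:40.
Isla ∩ Lars: 10:20–11:50, 14:20–15:00.
Common window lengths: 90, 40 min; longest is 90.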